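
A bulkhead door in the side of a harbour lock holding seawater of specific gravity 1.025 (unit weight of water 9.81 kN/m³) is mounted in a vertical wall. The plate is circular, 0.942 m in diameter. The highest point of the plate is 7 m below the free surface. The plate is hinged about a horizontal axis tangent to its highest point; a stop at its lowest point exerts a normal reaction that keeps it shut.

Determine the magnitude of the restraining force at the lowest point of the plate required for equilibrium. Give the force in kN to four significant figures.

γ = 1.025 × 9.81 = 10.05525 kN/m³.
The centroid is at the centre, 0.471 m below the top of the plate, so the centroid depth is h_c = 7 + 0.471 = 7.471 m.
A = π(0.471)² = 0.696934 m².
Resultant F = γ·h_c·A = 10.05525 × 7.471 × 0.696934 = 52.3556 kN.
I_c = πr⁴/4 = π × 0.471⁴/4 = 0.0386521 m⁴.
Centre of pressure: y_p = y_c + I_c/(y_c·A) = 7.471 + 0.0386521/(7.471 × 0.696934) = 7.471 + 0.0074234 = 7.47842 m along the plane.
The resultant acts 0.471 + 0.0074234 = 0.478423 m (along the plate) below the hinge at the top edge, so the moment about the hinge is M = F × 0.478423 = 52.3556 × 0.478423 = 25.0481 kN·m.
A normal force at the bottom, 0.942 m from the hinge, must supply this moment: P = 25.0481/0.942 = 26.5903 kN.

P ≈ 26.59 kN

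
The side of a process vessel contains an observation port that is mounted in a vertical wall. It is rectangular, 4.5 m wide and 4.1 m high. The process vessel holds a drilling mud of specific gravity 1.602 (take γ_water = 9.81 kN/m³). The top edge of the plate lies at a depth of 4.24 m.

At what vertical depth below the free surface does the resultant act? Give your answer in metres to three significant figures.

γ = 1.602 × 9.81 = 15.71562 kN/m³.
The centroid lies 4.1/2 = 2.05 m below the top edge, so the centroid depth is h_c = 4.24 + 2.05 = 6.29 m.
A = 4.5 × 4.1 = 18.45 m².
Resultant F = γ·h_c·A = 15.71562 × 6.29 × 18.45 = 1823.81 kN.
I_c = b·h³/12 = 4.5 × 4.1³/12 = 25.8454 m⁴.
Centre of pressure: y_p = y_c + I_c/(y_c·A) = 6.29 + 25.8454/(6.29 × 18.45) = 6.29 + 0.222708 = 6.51271 m along the plane.

h_p = 6.51 m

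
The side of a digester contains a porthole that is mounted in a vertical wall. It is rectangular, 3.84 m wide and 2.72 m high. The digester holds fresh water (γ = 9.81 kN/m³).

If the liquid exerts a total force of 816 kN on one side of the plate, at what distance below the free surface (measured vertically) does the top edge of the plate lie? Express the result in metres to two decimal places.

d_top ≈ 6.60 m

γ = 9.81 kN/m³.
A = 3.84 × 2.72 = 10.4448 m².
From F = γ·h_c·A, the centroid depth is h_c = 816/(9.81 × 10.4448) = 7.96381 m.
The centroid lies 2.72/2 = 1.36 m below the top edge, so the top edge sits at h_top = 7.96381 − 1.36 = 6.60381 m below the surface.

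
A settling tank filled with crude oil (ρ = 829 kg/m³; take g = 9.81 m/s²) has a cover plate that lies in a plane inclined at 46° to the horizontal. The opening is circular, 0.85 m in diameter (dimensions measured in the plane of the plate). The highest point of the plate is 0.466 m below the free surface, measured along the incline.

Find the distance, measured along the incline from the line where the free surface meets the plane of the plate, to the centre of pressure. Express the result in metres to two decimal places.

y_p = 0.94 m

γ = ρg = 829 × 9.81 / 1000 = 8.13249 kN/m³.
Let θ = 46° be the plate's angle to the horizontal; measure y along the incline from where the plane meets the free surface. Vertical depth h = y·sinθ with sinθ = 0.719340.
The centroid is at the centre, 0.425 m below the top of the plate, so y_c = 0.466 + 0.425 = 0.891 m and h_c = 0.891 × 0.719340 = 0.640932 m.
A = π(0.425)² = 0.56745 m².
Resultant F = γ·h_c·A = 8.13249 × 0.640932 × 0.56745 = 2.95776 kN.
I_c = πr⁴/4 = π × 0.425⁴/4 = 0.0256239 m⁴.
Centre of pressure: y_p = y_c + I_c/(y_c·A) = 0.891 + 0.0256239/(0.891 × 0.56745) = 0.891 + 0.0506804 = 0.94168 m along the plane.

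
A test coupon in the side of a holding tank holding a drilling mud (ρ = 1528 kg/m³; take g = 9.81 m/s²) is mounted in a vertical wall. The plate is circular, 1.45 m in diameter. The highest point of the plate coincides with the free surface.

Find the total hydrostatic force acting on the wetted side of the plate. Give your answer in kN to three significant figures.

F ≈ 17.9 kN

γ = ρg = 1528 × 9.81 / 1000 = 14.98968 kN/m³.
The centroid is at the centre, 0.725 m below the top of the plate, so the centroid depth is h_c = 0.725 m.
A = π(0.725)² = 1.6513 m².
Resultant F = γ·h_c·A = 14.98968 × 0.725 × 1.6513 = 17.9455 kN.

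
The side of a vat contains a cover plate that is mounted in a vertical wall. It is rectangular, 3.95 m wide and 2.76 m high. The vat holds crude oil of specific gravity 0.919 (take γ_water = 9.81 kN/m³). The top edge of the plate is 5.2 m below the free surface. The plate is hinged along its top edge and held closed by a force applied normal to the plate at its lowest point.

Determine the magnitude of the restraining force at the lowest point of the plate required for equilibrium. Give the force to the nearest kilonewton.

γ = 0.919 × 9.81 = 9.01539 kN/m³.
The centroid lies 2.76/2 = 1.38 m below the top edge, so the centroid depth is h_c = 5.2 + 1.38 = 6.58 m.
A = 3.95 × 2.76 = 10.902 m².
Resultant F = γ·h_c·A = 9.01539 × 6.58 × 10.902 = 646.72 kN.
I_c = b·h³/12 = 3.95 × 2.76³/12 = 6.92059 m⁴.
Centre of pressure: y_p = y_c + I_c/(y_c·A) = 6.58 + 6.92059/(6.58 × 10.902) = 6.58 + 0.0964742 = 6.67647 m along the plane.
The resultant acts 1.38 + 0.0964742 = 1.47647 m (along the plate) below the hinge at the top edge, so the moment about the hinge is M = F × 1.47647 = 646.72 × 1.47647 = 954.863 kN·m.
A normal force at the bottom, 2.76 m from the hinge, must supply this moment: P = 954.863/2.76 = 345.965 kN.

P ≈ 346 kN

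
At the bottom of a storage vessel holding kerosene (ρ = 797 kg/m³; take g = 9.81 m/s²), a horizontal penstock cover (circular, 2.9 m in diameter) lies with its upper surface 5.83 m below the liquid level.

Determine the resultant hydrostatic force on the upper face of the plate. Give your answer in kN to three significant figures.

γ = ρg = 797 × 9.81 / 1000 = 7.81857 kN/m³.
The plate is horizontal, so pressure is uniform at p = γ·h = 7.81857 × 5.83 = 45.5823 kN/m².
A = π(1.45)² = 6.6052 m².
F = p·A = 45.5823 × 6.6052 = 301.08 kN.

F ≈ 301 kN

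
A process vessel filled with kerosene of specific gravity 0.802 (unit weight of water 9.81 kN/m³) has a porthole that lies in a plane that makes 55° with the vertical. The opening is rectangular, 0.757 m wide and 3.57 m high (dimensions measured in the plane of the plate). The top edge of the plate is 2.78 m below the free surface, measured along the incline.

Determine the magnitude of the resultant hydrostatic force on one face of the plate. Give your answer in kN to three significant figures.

F ≈ 55.7 kN

γ = 0.802 × 9.81 = 7.86762 kN/m³.
The plate makes 55° with the vertical, i.e. θ = 90° − 55° = 35° to the horizontal. Measuring y along the incline from the free-surface line, vertical depth h = y·sinθ with sinθ = 0.573576.
The centroid lies 3.57/2 = 1.785 m below the top edge, so y_c = 2.78 + 1.785 = 4.565 m and h_c = 4.565 × 0.573576 = 2.61837 m.
A = 0.757 × 3.57 = 2.70249 m².
Resultant F = γ·h_c·A = 7.86762 × 2.61837 × 2.70249 = 55.6722 kN.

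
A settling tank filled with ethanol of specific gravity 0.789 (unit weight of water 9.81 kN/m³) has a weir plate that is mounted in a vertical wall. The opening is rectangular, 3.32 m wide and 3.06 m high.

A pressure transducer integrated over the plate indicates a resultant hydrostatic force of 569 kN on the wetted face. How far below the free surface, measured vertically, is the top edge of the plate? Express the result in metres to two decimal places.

γ = 0.789 × 9.81 = 7.74009 kN/m³.
A = 3.32 × 3.06 = 10.1592 m².
From F = γ·h_c·A, the centroid depth is h_c = 569/(7.74009 × 10.1592) = 7.23614 m.
The centroid lies 3.06/2 = 1.53 m below the top edge, so the top edge sits at h_top = 7.23614 − 1.53 = 5.70614 m below the surface.

d_top ≈ 5.71 m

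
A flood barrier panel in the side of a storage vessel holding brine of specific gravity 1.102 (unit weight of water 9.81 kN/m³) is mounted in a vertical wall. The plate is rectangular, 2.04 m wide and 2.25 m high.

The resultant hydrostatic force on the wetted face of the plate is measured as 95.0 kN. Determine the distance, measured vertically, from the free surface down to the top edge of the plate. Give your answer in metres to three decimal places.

d_top ≈ 0.790 m

γ = 1.102 × 9.81 = 10.81062 kN/m³.
A = 2.04 × 2.25 = 4.59 m².
From F = γ·h_c·A, the centroid depth is h_c = 95.0/(10.81062 × 4.59) = 1.91452 m.
The centroid lies 2.25/2 = 1.125 m below the top edge, so the top edge sits at h_top = 1.91452 − 1.125 = 0.78952 m below the surface.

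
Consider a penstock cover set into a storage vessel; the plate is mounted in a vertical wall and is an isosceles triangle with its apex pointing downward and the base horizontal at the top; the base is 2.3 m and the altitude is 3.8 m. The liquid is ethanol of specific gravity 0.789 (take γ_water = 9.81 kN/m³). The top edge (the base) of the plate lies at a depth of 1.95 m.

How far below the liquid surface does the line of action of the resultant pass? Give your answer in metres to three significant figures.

h_p = 3.47 m

γ = 0.789 × 9.81 = 7.74009 kN/m³.
With the apex down, the centroid sits h/3 = 3.8/3 = 1.26667 m below the base (the top edge), so the centroid depth is h_c = 1.95 + 1.26667 = 3.21667 m.
A = ½ × 2.3 × 3.8 = 4.37 m².
Resultant F = γ·h_c·A = 7.74009 × 3.21667 × 4.37 = 108.801 kN.
I_c = b·h³/36 = 2.3 × 3.8³/36 = 3.50571 m⁴.
Centre of pressure: y_p = y_c + I_c/(y_c·A) = 3.21667 + 3.50571/(3.21667 × 4.37) = 3.21667 + 0.249395 = 3.46606 m along the plane.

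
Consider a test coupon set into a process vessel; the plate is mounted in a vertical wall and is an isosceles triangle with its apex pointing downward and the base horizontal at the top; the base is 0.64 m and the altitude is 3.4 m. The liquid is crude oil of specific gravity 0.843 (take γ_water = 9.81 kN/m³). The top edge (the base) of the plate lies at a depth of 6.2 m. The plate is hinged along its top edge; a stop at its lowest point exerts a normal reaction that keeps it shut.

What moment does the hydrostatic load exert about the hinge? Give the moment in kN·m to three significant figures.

M ≈ 80.6 kN·m

γ = 0.843 × 9.81 = 8.26983 kN/m³.
With the apex down, the centroid sits h/3 = 3.4/3 = 1.13333 m below the base (the top edge), so the centroid depth is h_c = 6.2 + 1.13333 = 7.33333 m.
A = ½ × 0.64 × 3.4 = 1.088 m².
Resultant F = γ·h_c·A = 8.26983 × 7.33333 × 1.088 = 65.9822 kN.
I_c = b·h³/36 = 0.64 × 3.4³/36 = 0.698738 m⁴.
Centre of pressure: y_p = y_c + I_c/(y_c·A) = 7.33333 + 0.698738/(7.33333 × 1.088) = 7.33333 + 0.0875758 = 7.42091 m along the plane.
The resultant acts 1.13333 + 0.0875758 = 1.22091 m (along the plate) below the hinge at the top edge, so the moment about the hinge is M = F × 1.22091 = 65.9822 × 1.22091 = 80.5583 kN·m.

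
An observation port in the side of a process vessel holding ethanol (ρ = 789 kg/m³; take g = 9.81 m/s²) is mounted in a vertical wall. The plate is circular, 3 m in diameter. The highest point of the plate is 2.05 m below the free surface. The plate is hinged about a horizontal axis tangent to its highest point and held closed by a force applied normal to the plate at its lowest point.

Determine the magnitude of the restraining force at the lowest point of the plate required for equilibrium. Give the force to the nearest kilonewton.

γ = ρg = 789 × 9.81 / 1000 = 7.74009 kN/m³.
The centroid is at the centre, 1.5 m below the top of the plate, so the centroid depth is h_c = 2.05 + 1.5 = 3.55 m.
A = π(1.5)² = 7.06858 m².
Resultant F = γ·h_c·A = 7.74009 × 3.55 × 7.06858 = 194.226 kN.
I_c = πr⁴/4 = π × 1.5⁴/4 = 3.97608 m⁴.
Centre of pressure: y_p = y_c + I_c/(y_c·A) = 3.55 + 3.97608/(3.55 × 7.06858) = 3.55 + 0.158451 = 3.70845 m along the plane.
The resultant acts 1.5 + 0.158451 = 1.65845 m (along the plate) below the hinge at the top edge, so the moment about the hinge is M = F × 1.65845 = 194.226 × 1.65845 = 322.114 kN·m.
A normal force at the bottom, 3 m from the hinge, must supply this moment: P = 322.114/3 = 107.371 kN.

P ≈ 107 kN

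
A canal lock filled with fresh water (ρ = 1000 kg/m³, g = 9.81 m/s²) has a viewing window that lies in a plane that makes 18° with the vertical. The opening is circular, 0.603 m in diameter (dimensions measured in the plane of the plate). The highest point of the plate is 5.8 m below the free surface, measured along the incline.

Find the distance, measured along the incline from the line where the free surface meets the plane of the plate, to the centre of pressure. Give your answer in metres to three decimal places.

y_p = 6.105 m

γ = ρg = 1000 × 9.81 = 9810 N/m³ = 9.81 kN/m³.
The plate makes 18° with the vertical, i.e. θ = 90° − 18° = 72° to the horizontal. Measuring y along the incline from the free-surface line, vertical depth h = y·sinθ with sinθ = 0.951057.
The centroid is at the centre, 0.3015 m below the top of the plate, so y_c = 5.8 + 0.3015 = 6.1015 m and h_c = 6.1015 × 0.951057 = 5.80287 m.
A = π(0.3015)² = 0.285578 m².
Resultant F = γ·h_c·A = 9.81 × 5.80287 × 0.285578 = 16.2569 kN.
I_c = πr⁴/4 = π × 0.3015⁴/4 = 0.00648992 m⁴.
Centre of pressure: y_p = y_c + I_c/(y_c·A) = 6.1015 + 0.00648992/(6.1015 × 0.285578) = 6.1015 + 0.00372459 = 6.10522 m along the plane.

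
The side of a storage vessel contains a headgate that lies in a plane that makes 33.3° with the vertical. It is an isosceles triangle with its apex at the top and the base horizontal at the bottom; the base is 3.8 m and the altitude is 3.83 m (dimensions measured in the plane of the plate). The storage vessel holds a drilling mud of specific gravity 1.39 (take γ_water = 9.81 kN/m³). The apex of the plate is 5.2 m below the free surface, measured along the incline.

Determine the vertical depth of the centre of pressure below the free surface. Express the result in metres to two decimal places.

h_p = 6.57 m

γ = 1.39 × 9.81 = 13.6359 kN/m³.
The plate makes 33.3° with the vertical, i.e. θ = 90° − 33.3° = 56.7° to the horizontal. Measuring y along the incline from the free-surface line, vertical depth h = y·sinθ with sinθ = 0.835807.
With the apex up, the centroid sits 2h/3 = 2 × 3.83/3 = 2.55333 m below the apex, so y_c = 5.2 + 2.55333 = 7.75333 m and h_c = 7.75333 × 0.835807 = 6.48029 m.
A = ½ × 3.8 × 3.83 = 7.277 m².
Resultant F = γ·h_c·A = 13.6359 × 6.48029 × 7.277 = 643.029 kN.
I_c = b·h³/36 = 3.8 × 3.83³/36 = 5.93031 m⁴.
Centre of pressure: y_p = y_c + I_c/(y_c·A) = 7.75333 + 5.93031/(7.75333 × 7.277) = 7.75333 + 0.105108 = 7.85844 m along the plane.
Vertically, h_p = y_p·sinθ = 7.85844 × 0.835807 = 6.56814 m.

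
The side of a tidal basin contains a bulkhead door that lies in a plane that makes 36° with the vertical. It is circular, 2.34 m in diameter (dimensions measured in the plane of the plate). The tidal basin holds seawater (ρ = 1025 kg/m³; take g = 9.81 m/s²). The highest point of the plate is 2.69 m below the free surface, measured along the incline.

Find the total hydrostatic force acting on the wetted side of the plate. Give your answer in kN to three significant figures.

γ = ρg = 1025 × 9.81 / 1000 = 10.05525 kN/m³.
The plate makes 36° with the vertical, i.e. θ = 90° − 36° = 54° to the horizontal. Measuring y along the incline from the free-surface line, vertical depth h = y·sinθ with sinθ = 0.809017.
The centroid is at the centre, 1.17 m below the top of the plate, so y_c = 2.69 + 1.17 = 3.86 m and h_c = 3.86 × 0.809017 = 3.12281 m.
A = π(1.17)² = 4.30053 m².
Resultant F = γ·h_c·A = 10.05525 × 3.12281 × 4.30053 = 135.039 kN.

F ≈ 135 kN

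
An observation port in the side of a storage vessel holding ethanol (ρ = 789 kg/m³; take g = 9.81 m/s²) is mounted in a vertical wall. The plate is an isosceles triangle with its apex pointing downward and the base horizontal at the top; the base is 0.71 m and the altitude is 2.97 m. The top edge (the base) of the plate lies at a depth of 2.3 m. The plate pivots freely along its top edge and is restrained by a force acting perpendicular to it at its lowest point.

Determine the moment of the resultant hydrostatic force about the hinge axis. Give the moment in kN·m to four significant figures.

M ≈ 30.58 kN·m

γ = ρg = 789 × 9.81 / 1000 = 7.74009 kN/m³.
With the apex down, the centroid sits h/3 = 2.97/3 = 0.99 m below the base (the top edge), so the centroid depth is h_c = 2.3 + 0.99 = 3.29 m.
A = ½ × 0.71 × 2.97 = 1.05435 m².
Resultant F = γ·h_c·A = 7.74009 × 3.29 × 1.05435 = 26.8489 kN.
I_c = b·h³/36 = 0.71 × 2.97³/36 = 0.516684 m⁴.
Centre of pressure: y_p = y_c + I_c/(y_c·A) = 3.29 + 0.516684/(3.29 × 1.05435) = 3.29 + 0.148951 = 3.43895 m along the plane.
The resultant acts 0.99 + 0.148951 = 1.13895 m (along the plate) below the hinge at the top edge, so the moment about the hinge is M = F × 1.13895 = 26.8489 × 1.13895 = 30.5796 kN·m.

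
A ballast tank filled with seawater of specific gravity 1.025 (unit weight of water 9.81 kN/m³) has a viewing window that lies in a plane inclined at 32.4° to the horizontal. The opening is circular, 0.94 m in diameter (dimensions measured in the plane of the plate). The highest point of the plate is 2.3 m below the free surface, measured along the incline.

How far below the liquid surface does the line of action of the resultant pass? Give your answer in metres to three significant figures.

γ = 1.025 × 9.81 = 10.05525 kN/m³.
Let θ = 32.4° be the plate's angle to the horizontal; measure y along the incline from where the plane meets the free surface. Vertical depth h = y·sinθ with sinθ = 0.535827.
The centroid is at the centre, 0.47 m below the top of the plate, so y_c = 2.3 + 0.47 = 2.77 m and h_c = 2.77 × 0.535827 = 1.48424 m.
A = π(0.47)² = 0.693978 m².
Resultant F = γ·h_c·A = 10.05525 × 1.48424 × 0.693978 = 10.3572 kN.
I_c = πr⁴/4 = π × 0.47⁴/4 = 0.0383249 m⁴.
Centre of pressure: y_p = y_c + I_c/(y_c·A) = 2.77 + 0.0383249/(2.77 × 0.693978) = 2.77 + 0.0199368 = 2.78994 m along the plane.
Vertically, h_p = y_p·sinθ = 2.78994 × 0.535827 = 1.49493 m.

h_p = 1.49 m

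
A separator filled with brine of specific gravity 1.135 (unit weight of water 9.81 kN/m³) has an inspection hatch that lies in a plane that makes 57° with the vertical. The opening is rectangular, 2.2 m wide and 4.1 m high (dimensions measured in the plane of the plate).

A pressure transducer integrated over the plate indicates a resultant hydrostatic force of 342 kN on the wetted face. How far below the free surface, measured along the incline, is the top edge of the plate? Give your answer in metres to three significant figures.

γ = 1.135 × 9.81 = 11.13435 kN/m³.
A = 2.2 × 4.1 = 9.02 m².
From F = γ·h_c·A, the centroid depth is h_c = 342/(11.13435 × 9.02) = 3.40529 m.
The plate makes 57° with the vertical, i.e. θ = 90° − 57° = 33° to the horizontal. Measuring y along the incline from the free-surface line, vertical depth h = y·sinθ with sinθ = 0.544639.
Along the incline, y_c = h_c/sinθ = 3.40529/0.544639 = 6.25238 m.
The centroid lies 4.1/2 = 2.05 m below the top edge, so the top edge sits at y_top = 6.25238 − 2.05 = 4.20238 m along the incline.

y_top ≈ 4.20 m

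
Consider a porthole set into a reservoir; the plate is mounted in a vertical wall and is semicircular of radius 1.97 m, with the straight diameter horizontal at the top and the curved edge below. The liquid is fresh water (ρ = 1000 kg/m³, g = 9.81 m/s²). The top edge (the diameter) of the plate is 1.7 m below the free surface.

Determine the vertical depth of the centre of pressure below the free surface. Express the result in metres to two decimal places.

h_p = 2.64 m

γ = ρg = 1000 × 9.81 = 9810 N/m³ = 9.81 kN/m³.
The centroid of a semicircle lies 4r/(3π) = 0.836094 m from the diameter, here below the top edge, so the centroid depth is h_c = 1.7 + 0.836094 = 2.53609 m.
A = πr²/2 = π × 1.97²/2 = 6.0961 m².
Resultant F = γ·h_c·A = 9.81 × 2.53609 × 6.0961 = 151.665 kN.
I_c = (π/8 − 8/(9π))·r⁴ = 0.109757 × 1.97⁴ = 1.65309 m⁴.
Centre of pressure: y_p = y_c + I_c/(y_c·A) = 2.53609 + 1.65309/(2.53609 × 6.0961) = 2.53609 + 0.106925 = 2.64302 m along the plane.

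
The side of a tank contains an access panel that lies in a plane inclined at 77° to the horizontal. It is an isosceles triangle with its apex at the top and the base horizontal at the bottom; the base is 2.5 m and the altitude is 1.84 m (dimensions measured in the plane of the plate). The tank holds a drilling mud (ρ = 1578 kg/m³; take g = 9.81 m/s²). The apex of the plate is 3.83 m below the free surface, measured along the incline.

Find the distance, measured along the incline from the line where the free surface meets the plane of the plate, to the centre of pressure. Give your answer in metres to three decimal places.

γ = ρg = 1578 × 9.81 / 1000 = 15.48018 kN/m³.
Let θ = 77° be the plate's angle to the horizontal; measure y along the incline from where the plane meets the free surface. Vertical depth h = y·sinθ with sinθ = 0.974370.
With the apex up, the centroid sits 2h/3 = 2 × 1.84/3 = 1.22667 m below the apex, so y_c = 3.83 + 1.22667 = 5.05667 m and h_c = 5.05667 × 0.974370 = 4.92707 m.
A = ½ × 2.5 × 1.84 = 2.3 m².
Resultant F = γ·h_c·A = 15.48018 × 4.92707 × 2.3 = 175.425 kN.
I_c = b·h³/36 = 2.5 × 1.84³/36 = 0.432604 m⁴.
Centre of pressure: y_p = y_c + I_c/(y_c·A) = 5.05667 + 0.432604/(5.05667 × 2.3) = 5.05667 + 0.0371962 = 5.09387 m along the plane.

y_p = 5.094 m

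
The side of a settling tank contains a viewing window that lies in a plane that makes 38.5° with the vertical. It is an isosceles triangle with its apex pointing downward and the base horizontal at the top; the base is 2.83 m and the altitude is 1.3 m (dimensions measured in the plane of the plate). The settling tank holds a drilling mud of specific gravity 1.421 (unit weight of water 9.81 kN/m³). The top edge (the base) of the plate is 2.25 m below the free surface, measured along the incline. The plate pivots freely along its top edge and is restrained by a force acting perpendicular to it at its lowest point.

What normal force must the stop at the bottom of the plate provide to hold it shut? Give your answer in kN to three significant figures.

γ = 1.421 × 9.81 = 13.94001 kN/m³.
The plate makes 38.5° with the vertical, i.e. θ = 90° − 38.5° = 51.5° to the horizontal. Measuring y along the incline from the free-surface line, vertical depth h = y·sinθ with sinθ = 0.782608.
With the apex down, the centroid sits h/3 = 1.3/3 = 0.433333 m below the base (the top edge), so y_c = 2.25 + 0.433333 = 2.68333 m and h_c = 2.68333 × 0.782608 = 2.1 m.
A = ½ × 2.83 × 1.3 = 1.8395 m².
Resultant F = γ·h_c·A = 13.94001 × 2.1 × 1.8395 = 53.8496 kN.
I_c = b·h³/36 = 2.83 × 1.3³/36 = 0.172709 m⁴.
Centre of pressure: y_p = y_c + I_c/(y_c·A) = 2.68333 + 0.172709/(2.68333 × 1.8395) = 2.68333 + 0.0349898 = 2.71832 m along the plane.
The resultant acts 0.433333 + 0.0349898 = 0.468323 m (along the plate) below the hinge at the top edge, so the moment about the hinge is M = F × 0.468323 = 53.8496 × 0.468323 = 25.219 kN·m.
A normal force at the bottom, 1.3 m from the hinge, must supply this moment: P = 25.219/1.3 = 19.3992 kN.

P ≈ 19.4 kN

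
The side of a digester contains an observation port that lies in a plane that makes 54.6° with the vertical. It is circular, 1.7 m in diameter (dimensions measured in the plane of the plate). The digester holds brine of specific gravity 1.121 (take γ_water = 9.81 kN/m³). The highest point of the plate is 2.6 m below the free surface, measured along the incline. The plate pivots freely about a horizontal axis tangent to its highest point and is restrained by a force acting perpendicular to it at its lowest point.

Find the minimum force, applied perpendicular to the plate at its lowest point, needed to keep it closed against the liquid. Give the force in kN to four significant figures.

P ≈ 26.48 kN

γ = 1.121 × 9.81 = 10.99701 kN/m³.
The plate makes 54.6° with the vertical, i.e. θ = 90° − 54.6° = 35.4° to the horizontal. Measuring y along the incline from the free-surface line, vertical depth h = y·sinθ with sinθ = 0.579281.
The centroid is at the centre, 0.85 m below the top of the plate, so y_c = 2.6 + 0.85 = 3.45 m and h_c = 3.45 × 0.579281 = 1.99852 m.
A = π(0.85)² = 2.2698 m².
Resultant F = γ·h_c·A = 10.99701 × 1.99852 × 2.2698 = 49.8851 kN.
I_c = πr⁴/4 = π × 0.85⁴/4 = 0.409983 m⁴.
Centre of pressure: y_p = y_c + I_c/(y_c·A) = 3.45 + 0.409983/(3.45 × 2.2698) = 3.45 + 0.0523551 = 3.50236 m along the plane.
The resultant acts 0.85 + 0.0523551 = 0.902355 m (along the plate) below the hinge at the top edge, so the moment about the hinge is M = F × 0.902355 = 49.8851 × 0.902355 = 45.0141 kN·m.
A normal force at the bottom, 1.7 m from the hinge, must supply this moment: P = 45.0141/1.7 = 26.4789 kN.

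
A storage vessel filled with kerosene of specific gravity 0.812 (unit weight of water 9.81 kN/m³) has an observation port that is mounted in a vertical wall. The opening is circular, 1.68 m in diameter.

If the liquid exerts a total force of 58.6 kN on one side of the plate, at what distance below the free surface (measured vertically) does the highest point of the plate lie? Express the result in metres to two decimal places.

γ = 0.812 × 9.81 = 7.96572 kN/m³.
A = π(0.84)² = 2.21671 m².
From F = γ·h_c·A, the centroid depth is h_c = 58.6/(7.96572 × 2.21671) = 3.31867 m.
The centroid is at the centre, 0.84 m below the top of the plate, so the highest point sits at h_top = 3.31867 − 0.84 = 2.47867 m below the surface.

d_top ≈ 2.48 m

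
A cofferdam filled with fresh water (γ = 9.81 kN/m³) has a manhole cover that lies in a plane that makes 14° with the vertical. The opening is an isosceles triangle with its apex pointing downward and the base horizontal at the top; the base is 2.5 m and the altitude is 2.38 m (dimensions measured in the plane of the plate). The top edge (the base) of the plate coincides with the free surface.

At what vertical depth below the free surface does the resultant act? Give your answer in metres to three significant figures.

h_p = 1.15 m

γ = 9.81 kN/m³.
The plate makes 14° with the vertical, i.e. θ = 90° − 14° = 76° to the horizontal. Measuring y along the incline from the free-surface line, vertical depth h = y·sinθ with sinθ = 0.970296.
With the apex down, the centroid sits h/3 = 2.38/3 = 0.793333 m below the base (the top edge), so y_c = 0.793333 m and h_c = 0.793333 × 0.970296 = 0.769768 m.
A = ½ × 2.5 × 2.38 = 2.975 m².
Resultant F = γ·h_c·A = 9.81 × 0.769768 × 2.975 = 22.4655 kN.
I_c = b·h³/36 = 2.5 × 2.38³/36 = 0.936199 m⁴.
Centre of pressure: y_p = y_c + I_c/(y_c·A) = 0.793333 + 0.936199/(0.793333 × 2.975) = 0.793333 + 0.396667 = 1.19 m along the plane.
Vertically, h_p = y_p·sinθ = 1.19 × 0.970296 = 1.15465 m.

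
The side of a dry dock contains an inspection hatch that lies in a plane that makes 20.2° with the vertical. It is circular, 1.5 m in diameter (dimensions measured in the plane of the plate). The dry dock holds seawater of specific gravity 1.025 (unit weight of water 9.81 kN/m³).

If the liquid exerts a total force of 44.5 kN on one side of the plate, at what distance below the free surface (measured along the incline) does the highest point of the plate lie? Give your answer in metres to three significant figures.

y_top ≈ 1.92 m

γ = 1.025 × 9.81 = 10.05525 kN/m³.
A = π(0.75)² = 1.76715 m².
From F = γ·h_c·A, the centroid depth is h_c = 44.5/(10.05525 × 1.76715) = 2.50434 m.
The plate makes 20.2° with the vertical, i.e. θ = 90° − 20.2° = 69.8° to the horizontal. Measuring y along the incline from the free-surface line, vertical depth h = y·sinθ with sinθ = 0.938493.
Along the incline, y_c = h_c/sinθ = 2.50434/0.938493 = 2.66847 m.
The centroid is at the centre, 0.75 m below the top of the plate, so the highest point sits at y_top = 2.66847 − 0.75 = 1.91847 m along the incline.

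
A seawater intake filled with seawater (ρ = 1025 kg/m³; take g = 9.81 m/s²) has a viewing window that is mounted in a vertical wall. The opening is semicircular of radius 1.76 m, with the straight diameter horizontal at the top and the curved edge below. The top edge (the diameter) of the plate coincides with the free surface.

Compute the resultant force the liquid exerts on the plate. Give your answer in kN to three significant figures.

γ = ρg = 1025 × 9.81 / 1000 = 10.05525 kN/m³.
The centroid of a semicircle lies 4r/(3π) = 0.746967 m from the diameter, here below the top edge, so the centroid depth is h_c = 0.746967 m.
A = πr²/2 = π × 1.76²/2 = 4.8657 m².
Resultant F = γ·h_c·A = 10.05525 × 0.746967 × 4.8657 = 36.546 kN.

F ≈ 36.5 kN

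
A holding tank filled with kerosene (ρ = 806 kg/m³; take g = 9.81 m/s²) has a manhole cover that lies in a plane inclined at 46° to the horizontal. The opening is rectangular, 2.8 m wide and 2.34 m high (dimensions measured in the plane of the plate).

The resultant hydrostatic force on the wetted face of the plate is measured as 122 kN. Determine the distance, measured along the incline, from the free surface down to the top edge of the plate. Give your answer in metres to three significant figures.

γ = ρg = 806 × 9.81 / 1000 = 7.90686 kN/m³.
A = 2.8 × 2.34 = 6.552 m².
From F = γ·h_c·A, the centroid depth is h_c = 122/(7.90686 × 6.552) = 2.35495 m.
Let θ = 46° be the plate's angle to the horizontal; measure y along the incline from where the plane meets the free surface. Vertical depth h = y·sinθ with sinθ = 0.719340.
Along the incline, y_c = h_c/sinθ = 2.35495/0.719340 = 3.27376 m.
The centroid lies 2.34/2 = 1.17 m below the top edge, so the top edge sits at y_top = 3.27376 − 1.17 = 2.10376 m along the incline.

y_top ≈ 2.10 m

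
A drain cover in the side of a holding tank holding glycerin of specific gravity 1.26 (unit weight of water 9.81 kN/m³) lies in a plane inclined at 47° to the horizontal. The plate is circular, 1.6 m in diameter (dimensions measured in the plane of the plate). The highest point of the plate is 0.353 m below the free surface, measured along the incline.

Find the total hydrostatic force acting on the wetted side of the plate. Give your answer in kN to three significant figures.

γ = 1.26 × 9.81 = 12.3606 kN/m³.
Let θ = 47° be the plate's angle to the horizontal; measure y along the incline from where the plane meets the free surface. Vertical depth h = y·sinθ with sinθ = 0.731354.
The centroid is at the centre, 0.8 m below the top of the plate, so y_c = 0.353 + 0.8 = 1.153 m and h_c = 1.153 × 0.731354 = 0.843251 m.
A = π(0.8)² = 2.01062 m².
Resultant F = γ·h_c·A = 12.3606 × 0.843251 × 2.01062 = 20.9569 kN.

F ≈ 21.0 kN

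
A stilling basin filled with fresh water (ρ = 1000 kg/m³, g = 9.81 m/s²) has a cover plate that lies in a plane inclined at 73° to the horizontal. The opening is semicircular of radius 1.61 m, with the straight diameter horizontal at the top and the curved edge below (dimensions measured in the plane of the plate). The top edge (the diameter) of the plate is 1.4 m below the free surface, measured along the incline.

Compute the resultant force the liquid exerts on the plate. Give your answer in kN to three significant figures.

γ = ρg = 1000 × 9.81 = 9810 N/m³ = 9.81 kN/m³.
Let θ = 73° be the plate's angle to the horizontal; measure y along the incline from where the plane meets the free surface. Vertical depth h = y·sinθ with sinθ = 0.956305.
The centroid of a semicircle lies 4r/(3π) = 0.683305 m from the diameter, here below the top edge, so y_c = 1.4 + 0.683305 = 2.08331 m and h_c = 2.08331 × 0.956305 = 1.99228 m.
A = πr²/2 = π × 1.61²/2 = 4.07166 m².
Resultant F = γ·h_c·A = 9.81 × 1.99228 × 4.07166 = 79.5776 kN.

F ≈ 79.6 kN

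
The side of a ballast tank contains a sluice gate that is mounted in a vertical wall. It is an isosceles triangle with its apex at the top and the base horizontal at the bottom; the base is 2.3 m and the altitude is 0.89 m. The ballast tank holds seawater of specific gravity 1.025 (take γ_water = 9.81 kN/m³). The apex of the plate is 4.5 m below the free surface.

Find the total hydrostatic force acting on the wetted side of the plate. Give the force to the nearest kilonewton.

F ≈ 52 kN

γ = 1.025 × 9.81 = 10.05525 kN/m³.
With the apex up, the centroid sits 2h/3 = 2 × 0.89/3 = 0.593333 m below the apex, so the centroid depth is h_c = 4.5 + 0.593333 = 5.09333 m.
A = ½ × 2.3 × 0.89 = 1.0235 m².
Resultant F = γ·h_c·A = 10.05525 × 5.09333 × 1.0235 = 52.4183 kN.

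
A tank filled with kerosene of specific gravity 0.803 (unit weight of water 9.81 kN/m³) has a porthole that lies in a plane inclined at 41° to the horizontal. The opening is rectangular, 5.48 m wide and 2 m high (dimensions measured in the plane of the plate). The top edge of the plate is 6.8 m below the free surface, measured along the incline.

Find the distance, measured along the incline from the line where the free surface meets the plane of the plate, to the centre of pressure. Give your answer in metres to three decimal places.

y_p = 7.843 m

γ = 0.803 × 9.81 = 7.87743 kN/m³.
Let θ = 41° be the plate's angle to the horizontal; measure y along the incline from where the plane meets the free surface. Vertical depth h = y·sinθ with sinθ = 0.656059.
The centroid lies 2/2 = 1 m below the top edge, so y_c = 6.8 + 1 = 7.8 m and h_c = 7.8 × 0.656059 = 5.11726 m.
A = 5.48 × 2 = 10.96 m².
Resultant F = γ·h_c·A = 7.87743 × 5.11726 × 10.96 = 441.807 kN.
I_c = b·h³/12 = 5.48 × 2³/12 = 3.65333 m⁴.
Centre of pressure: y_p = y_c + I_c/(y_c·A) = 7.8 + 3.65333/(7.8 × 10.96) = 7.8 + 0.042735 = 7.84274 m along the plane.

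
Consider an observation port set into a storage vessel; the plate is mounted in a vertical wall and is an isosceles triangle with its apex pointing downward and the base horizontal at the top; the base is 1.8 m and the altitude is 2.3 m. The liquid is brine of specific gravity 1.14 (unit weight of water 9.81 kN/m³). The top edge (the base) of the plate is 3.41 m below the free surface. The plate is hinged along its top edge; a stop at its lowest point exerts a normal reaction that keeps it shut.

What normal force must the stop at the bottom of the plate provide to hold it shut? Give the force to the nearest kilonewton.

P ≈ 35 kN

γ = 1.14 × 9.81 = 11.1834 kN/m³.
With the apex down, the centroid sits h/3 = 2.3/3 = 0.766667 m below the base (the top edge), so the centroid depth is h_c = 3.41 + 0.766667 = 4.17667 m.
A = ½ × 1.8 × 2.3 = 2.07 m².
Resultant F = γ·h_c·A = 11.1834 × 4.17667 × 2.07 = 96.6884 kN.
I_c = b·h³/36 = 1.8 × 2.3³/36 = 0.60835 m⁴.
Centre of pressure: y_p = y_c + I_c/(y_c·A) = 4.17667 + 0.60835/(4.17667 × 2.07) = 4.17667 + 0.0703644 = 4.24703 m along the plane.
The resultant acts 0.766667 + 0.0703644 = 0.837031 m (along the plate) below the hinge at the top edge, so the moment about the hinge is M = F × 0.837031 = 96.6884 × 0.837031 = 80.9312 kN·m.
A normal force at the bottom, 2.3 m from the hinge, must supply this moment: P = 80.9312/2.3 = 35.1875 kN.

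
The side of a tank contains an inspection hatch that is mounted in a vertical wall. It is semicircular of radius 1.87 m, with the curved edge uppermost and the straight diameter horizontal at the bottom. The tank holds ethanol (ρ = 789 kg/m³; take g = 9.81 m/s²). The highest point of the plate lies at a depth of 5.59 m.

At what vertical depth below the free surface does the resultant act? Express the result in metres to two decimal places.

h_p = 6.70 m

γ = ρg = 789 × 9.81 / 1000 = 7.74009 kN/m³.
The centroid lies 4r/(3π) = 0.793653 m above the diameter, so r − 4r/(3π) = 1.87 − 0.793653 = 1.07635 m below the topmost point, so the centroid depth is h_c = 5.59 + 1.07635 = 6.66635 m.
A = πr²/2 = π × 1.87²/2 = 5.49292 m².
Resultant F = γ·h_c·A = 7.74009 × 6.66635 × 5.49292 = 283.425 kN.
I_c = (π/8 − 8/(9π))·r⁴ = 0.109757 × 1.87⁴ = 1.34214 m⁴.
Centre of pressure: y_p = y_c + I_c/(y_c·A) = 6.66635 + 1.34214/(6.66635 × 5.49292) = 6.66635 + 0.0366527 = 6.703 m along the plane.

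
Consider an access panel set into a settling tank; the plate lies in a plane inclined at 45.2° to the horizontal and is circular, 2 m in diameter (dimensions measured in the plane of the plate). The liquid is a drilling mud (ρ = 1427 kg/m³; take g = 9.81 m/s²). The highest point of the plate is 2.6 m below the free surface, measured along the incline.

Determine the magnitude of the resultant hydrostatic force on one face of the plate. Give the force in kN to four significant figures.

γ = ρg = 1427 × 9.81 / 1000 = 13.99887 kN/m³.
Let θ = 45.2° be the plate's angle to the horizontal; measure y along the incline from where the plane meets the free surface. Vertical depth h = y·sinθ with sinθ = 0.709571.
The centroid is at the centre, 1 m below the top of the plate, so y_c = 2.6 + 1 = 3.6 m and h_c = 3.6 × 0.709571 = 2.55446 m.
A = π(1)² = 3.14159 m².
Resultant F = γ·h_c·A = 13.99887 × 2.55446 × 3.14159 = 112.342 kN.

F ≈ 112.3 kN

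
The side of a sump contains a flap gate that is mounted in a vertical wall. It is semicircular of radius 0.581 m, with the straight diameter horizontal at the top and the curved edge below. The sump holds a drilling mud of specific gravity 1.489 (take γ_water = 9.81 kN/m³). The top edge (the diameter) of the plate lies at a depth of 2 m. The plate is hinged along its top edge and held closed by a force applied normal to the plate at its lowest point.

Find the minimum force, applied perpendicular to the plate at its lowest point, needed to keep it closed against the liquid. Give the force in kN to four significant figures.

P ≈ 7.699 kN

γ = 1.489 × 9.81 = 14.60709 kN/m³.
The centroid of a semicircle lies 4r/(3π) = 0.246584 m from the diameter, here below the top edge, so the centroid depth is h_c = 2 + 0.246584 = 2.24658 m.
A = πr²/2 = π × 0.581²/2 = 0.53024 m².
Resultant F = γ·h_c·A = 14.60709 × 2.24658 × 0.53024 = 17.4004 kN.
I_c = (π/8 − 8/(9π))·r⁴ = 0.109757 × 0.581⁴ = 0.0125065 m⁴.
Centre of pressure: y_p = y_c + I_c/(y_c·A) = 2.24658 + 0.0125065/(2.24658 × 0.53024) = 2.24658 + 0.0104988 = 2.25708 m along the plane.
The resultant acts 0.246584 + 0.0104988 = 0.257083 m (along the plate) below the hinge at the top edge, so the moment about the hinge is M = F × 0.257083 = 17.4004 × 0.257083 = 4.47335 kN·m.
A normal force at the bottom, 0.581 m from the hinge, must supply this moment: P = 4.47335/0.581 = 7.6994 kN.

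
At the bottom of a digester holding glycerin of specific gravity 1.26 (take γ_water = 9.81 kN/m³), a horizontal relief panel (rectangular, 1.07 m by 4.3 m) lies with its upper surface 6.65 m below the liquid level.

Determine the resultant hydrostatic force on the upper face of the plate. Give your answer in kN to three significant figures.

γ = 1.26 × 9.81 = 12.3606 kN/m³.
The plate is horizontal, so pressure is uniform at p = γ·h = 12.3606 × 6.65 = 82.198 kN/m².
A = 1.07 × 4.3 = 4.601 m².
F = p·A = 82.198 × 4.601 = 378.193 kN.

F ≈ 378 kN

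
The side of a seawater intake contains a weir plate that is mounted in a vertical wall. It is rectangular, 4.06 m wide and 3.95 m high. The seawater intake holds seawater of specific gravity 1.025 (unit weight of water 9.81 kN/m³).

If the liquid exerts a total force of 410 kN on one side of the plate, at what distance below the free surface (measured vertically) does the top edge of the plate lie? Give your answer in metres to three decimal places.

d_top ≈ 0.568 m

γ = 1.025 × 9.81 = 10.05525 kN/m³.
A = 4.06 × 3.95 = 16.037 m².
From F = γ·h_c·A, the centroid depth is h_c = 410/(10.05525 × 16.037) = 2.54254 m.
The centroid lies 3.95/2 = 1.975 m below the top edge, so the top edge sits at h_top = 2.54254 − 1.975 = 0.56754 m below the surface.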